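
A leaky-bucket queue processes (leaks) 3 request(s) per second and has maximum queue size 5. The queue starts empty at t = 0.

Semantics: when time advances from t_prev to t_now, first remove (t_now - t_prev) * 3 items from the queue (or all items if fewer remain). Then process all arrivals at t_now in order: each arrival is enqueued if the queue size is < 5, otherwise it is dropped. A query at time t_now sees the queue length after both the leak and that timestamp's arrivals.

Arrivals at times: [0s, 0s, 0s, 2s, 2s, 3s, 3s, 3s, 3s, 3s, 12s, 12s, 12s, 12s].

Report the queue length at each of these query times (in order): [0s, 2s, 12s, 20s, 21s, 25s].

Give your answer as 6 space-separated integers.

Queue lengths at query times:
  query t=0s: backlog = 3
  query t=2s: backlog = 2
  query t=12s: backlog = 4
  query t=20s: backlog = 0
  query t=21s: backlog = 0
  query t=25s: backlog = 0

Answer: 3 2 4 0 0 0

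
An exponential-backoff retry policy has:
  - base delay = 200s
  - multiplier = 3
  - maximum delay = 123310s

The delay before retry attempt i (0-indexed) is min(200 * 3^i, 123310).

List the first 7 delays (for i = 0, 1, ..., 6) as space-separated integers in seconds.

Computing each delay:
  i=0: min(200*3^0, 123310) = 200
  i=1: min(200*3^1, 123310) = 600
  i=2: min(200*3^2, 123310) = 1800
  i=3: min(200*3^3, 123310) = 5400
  i=4: min(200*3^4, 123310) = 16200
  i=5: min(200*3^5, 123310) = 48600
  i=6: min(200*3^6, 123310) = 123310

Answer: 200 600 1800 5400 16200 48600 123310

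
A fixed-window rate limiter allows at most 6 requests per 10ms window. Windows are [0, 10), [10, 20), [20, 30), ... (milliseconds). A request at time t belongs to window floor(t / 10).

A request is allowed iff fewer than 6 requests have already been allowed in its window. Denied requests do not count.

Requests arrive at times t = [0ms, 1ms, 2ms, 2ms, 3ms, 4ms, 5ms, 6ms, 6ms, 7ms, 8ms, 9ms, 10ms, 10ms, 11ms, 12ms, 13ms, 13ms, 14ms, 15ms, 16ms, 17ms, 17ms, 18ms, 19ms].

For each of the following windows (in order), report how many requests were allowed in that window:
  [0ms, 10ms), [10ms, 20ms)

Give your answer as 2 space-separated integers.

Answer: 6 6

Derivation:
Processing requests:
  req#1 t=0ms (window 0): ALLOW
  req#2 t=1ms (window 0): ALLOW
  req#3 t=2ms (window 0): ALLOW
  req#4 t=2ms (window 0): ALLOW
  req#5 t=3ms (window 0): ALLOW
  req#6 t=4ms (window 0): ALLOW
  req#7 t=5ms (window 0): DENY
  req#8 t=6ms (window 0): DENY
  req#9 t=6ms (window 0): DENY
  req#10 t=7ms (window 0): DENY
  req#11 t=8ms (window 0): DENY
  req#12 t=9ms (window 0): DENY
  req#13 t=10ms (window 1): ALLOW
  req#14 t=10ms (window 1): ALLOW
  req#15 t=11ms (window 1): ALLOW
  req#16 t=12ms (window 1): ALLOW
  req#17 t=13ms (window 1): ALLOW
  req#18 t=13ms (window 1): ALLOW
  req#19 t=14ms (window 1): DENY
  req#20 t=15ms (window 1): DENY
  req#21 t=16ms (window 1): DENY
  req#22 t=17ms (window 1): DENY
  req#23 t=17ms (window 1): DENY
  req#24 t=18ms (window 1): DENY
  req#25 t=19ms (window 1): DENY

Allowed counts by window: 6 6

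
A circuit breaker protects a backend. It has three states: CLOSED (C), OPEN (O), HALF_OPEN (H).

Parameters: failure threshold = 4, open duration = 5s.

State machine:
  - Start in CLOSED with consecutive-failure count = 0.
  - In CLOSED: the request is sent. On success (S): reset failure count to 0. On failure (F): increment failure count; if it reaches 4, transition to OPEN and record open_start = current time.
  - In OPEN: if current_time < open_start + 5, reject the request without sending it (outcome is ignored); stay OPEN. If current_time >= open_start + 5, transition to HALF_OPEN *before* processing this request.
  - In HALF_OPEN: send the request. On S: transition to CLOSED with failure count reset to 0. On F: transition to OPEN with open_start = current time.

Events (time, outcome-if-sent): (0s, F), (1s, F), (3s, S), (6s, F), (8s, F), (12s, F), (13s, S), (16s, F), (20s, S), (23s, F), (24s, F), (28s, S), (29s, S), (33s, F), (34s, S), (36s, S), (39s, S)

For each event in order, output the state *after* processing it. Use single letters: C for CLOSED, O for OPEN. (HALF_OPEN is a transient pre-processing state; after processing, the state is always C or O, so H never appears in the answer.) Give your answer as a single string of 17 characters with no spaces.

Answer: CCCCCCCCCCCCCCCCC

Derivation:
State after each event:
  event#1 t=0s outcome=F: state=CLOSED
  event#2 t=1s outcome=F: state=CLOSED
  event#3 t=3s outcome=S: state=CLOSED
  event#4 t=6s outcome=F: state=CLOSED
  event#5 t=8s outcome=F: state=CLOSED
  event#6 t=12s outcome=F: state=CLOSED
  event#7 t=13s outcome=S: state=CLOSED
  event#8 t=16s outcome=F: state=CLOSED
  event#9 t=20s outcome=S: state=CLOSED
  event#10 t=23s outcome=F: state=CLOSED
  event#11 t=24s outcome=F: state=CLOSED
  event#12 t=28s outcome=S: state=CLOSED
  event#13 t=29s outcome=S: state=CLOSED
  event#14 t=33s outcome=F: state=CLOSED
  event#15 t=34s outcome=S: state=CLOSED
  event#16 t=36s outcome=S: state=CLOSED
  event#17 t=39s outcome=S: state=CLOSED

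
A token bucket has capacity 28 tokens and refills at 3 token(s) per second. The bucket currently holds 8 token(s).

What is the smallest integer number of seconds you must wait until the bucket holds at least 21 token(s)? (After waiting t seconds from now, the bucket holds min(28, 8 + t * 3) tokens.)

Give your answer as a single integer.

Need 8 + t * 3 >= 21, so t >= 13/3.
Smallest integer t = ceil(13/3) = 5.

Answer: 5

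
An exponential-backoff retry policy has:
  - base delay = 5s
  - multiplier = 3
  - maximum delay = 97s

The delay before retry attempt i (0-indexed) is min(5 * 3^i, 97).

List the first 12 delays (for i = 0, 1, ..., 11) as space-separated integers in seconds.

Computing each delay:
  i=0: min(5*3^0, 97) = 5
  i=1: min(5*3^1, 97) = 15
  i=2: min(5*3^2, 97) = 45
  i=3: min(5*3^3, 97) = 97
  i=4: min(5*3^4, 97) = 97
  i=5: min(5*3^5, 97) = 97
  i=6: min(5*3^6, 97) = 97
  i=7: min(5*3^7, 97) = 97
  i=8: min(5*3^8, 97) = 97
  i=9: min(5*3^9, 97) = 97
  i=10: min(5*3^10, 97) = 97
  i=11: min(5*3^11, 97) = 97

Answer: 5 15 45 97 97 97 97 97 97 97 97 97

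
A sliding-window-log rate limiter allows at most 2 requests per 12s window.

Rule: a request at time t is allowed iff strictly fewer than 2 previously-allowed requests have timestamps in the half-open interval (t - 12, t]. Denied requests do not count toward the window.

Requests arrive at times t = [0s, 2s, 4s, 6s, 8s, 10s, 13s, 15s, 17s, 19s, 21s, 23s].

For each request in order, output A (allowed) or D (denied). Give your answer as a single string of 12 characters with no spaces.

Answer: AADDDDAADDDD

Derivation:
Tracking allowed requests in the window:
  req#1 t=0s: ALLOW
  req#2 t=2s: ALLOW
  req#3 t=4s: DENY
  req#4 t=6s: DENY
  req#5 t=8s: DENY
  req#6 t=10s: DENY
  req#7 t=13s: ALLOW
  req#8 t=15s: ALLOW
  req#9 t=17s: DENY
  req#10 t=19s: DENY
  req#11 t=21s: DENY
  req#12 t=23s: DENY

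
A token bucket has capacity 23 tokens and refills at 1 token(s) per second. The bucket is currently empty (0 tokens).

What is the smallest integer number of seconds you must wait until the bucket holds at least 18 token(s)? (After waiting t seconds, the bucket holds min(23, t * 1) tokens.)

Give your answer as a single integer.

Need t * 1 >= 18, so t >= 18/1.
Smallest integer t = ceil(18/1) = 18.

Answer: 18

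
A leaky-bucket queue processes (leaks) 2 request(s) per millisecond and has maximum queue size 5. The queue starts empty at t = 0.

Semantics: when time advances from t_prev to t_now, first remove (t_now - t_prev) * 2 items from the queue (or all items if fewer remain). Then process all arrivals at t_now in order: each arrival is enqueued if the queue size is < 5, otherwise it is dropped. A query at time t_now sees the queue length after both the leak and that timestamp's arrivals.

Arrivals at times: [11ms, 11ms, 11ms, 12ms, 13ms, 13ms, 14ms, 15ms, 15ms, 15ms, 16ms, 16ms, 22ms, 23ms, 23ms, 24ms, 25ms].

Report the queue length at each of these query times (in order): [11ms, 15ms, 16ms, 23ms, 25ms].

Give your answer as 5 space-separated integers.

Answer: 3 3 3 2 1

Derivation:
Queue lengths at query times:
  query t=11ms: backlog = 3
  query t=15ms: backlog = 3
  query t=16ms: backlog = 3
  query t=23ms: backlog = 2
  query t=25ms: backlog = 1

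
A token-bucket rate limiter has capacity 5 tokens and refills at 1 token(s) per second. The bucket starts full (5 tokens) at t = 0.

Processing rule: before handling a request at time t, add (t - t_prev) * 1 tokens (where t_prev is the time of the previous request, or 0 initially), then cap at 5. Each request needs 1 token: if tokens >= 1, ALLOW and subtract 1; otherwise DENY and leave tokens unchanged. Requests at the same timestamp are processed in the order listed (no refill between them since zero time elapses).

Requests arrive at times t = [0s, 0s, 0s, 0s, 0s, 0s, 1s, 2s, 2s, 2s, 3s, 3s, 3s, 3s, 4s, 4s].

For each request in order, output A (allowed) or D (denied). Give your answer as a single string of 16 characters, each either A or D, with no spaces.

Simulating step by step:
  req#1 t=0s: ALLOW
  req#2 t=0s: ALLOW
  req#3 t=0s: ALLOW
  req#4 t=0s: ALLOW
  req#5 t=0s: ALLOW
  req#6 t=0s: DENY
  req#7 t=1s: ALLOW
  req#8 t=2s: ALLOW
  req#9 t=2s: DENY
  req#10 t=2s: DENY
  req#11 t=3s: ALLOW
  req#12 t=3s: DENY
  req#13 t=3s: DENY
  req#14 t=3s: DENY
  req#15 t=4s: ALLOW
  req#16 t=4s: DENY

Answer: AAAAADAADDADDDAD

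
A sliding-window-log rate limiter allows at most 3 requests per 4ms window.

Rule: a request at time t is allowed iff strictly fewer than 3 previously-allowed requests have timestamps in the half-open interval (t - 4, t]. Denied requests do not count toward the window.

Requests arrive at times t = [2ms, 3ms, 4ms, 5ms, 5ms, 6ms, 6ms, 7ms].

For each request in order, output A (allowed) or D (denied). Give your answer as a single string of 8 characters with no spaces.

Tracking allowed requests in the window:
  req#1 t=2ms: ALLOW
  req#2 t=3ms: ALLOW
  req#3 t=4ms: ALLOW
  req#4 t=5ms: DENY
  req#5 t=5ms: DENY
  req#6 t=6ms: ALLOW
  req#7 t=6ms: DENY
  req#8 t=7ms: ALLOW

Answer: AAADDADA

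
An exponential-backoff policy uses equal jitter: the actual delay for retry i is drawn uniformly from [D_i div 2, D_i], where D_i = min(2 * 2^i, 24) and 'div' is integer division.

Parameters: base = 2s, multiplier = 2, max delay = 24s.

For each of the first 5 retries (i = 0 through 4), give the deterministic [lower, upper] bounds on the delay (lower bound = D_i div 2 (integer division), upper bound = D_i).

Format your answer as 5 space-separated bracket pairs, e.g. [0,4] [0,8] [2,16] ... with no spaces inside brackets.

Computing bounds per retry:
  i=0: D_i=min(2*2^0,24)=2, bounds=[1,2]
  i=1: D_i=min(2*2^1,24)=4, bounds=[2,4]
  i=2: D_i=min(2*2^2,24)=8, bounds=[4,8]
  i=3: D_i=min(2*2^3,24)=16, bounds=[8,16]
  i=4: D_i=min(2*2^4,24)=24, bounds=[12,24]

Answer: [1,2] [2,4] [4,8] [8,16] [12,24]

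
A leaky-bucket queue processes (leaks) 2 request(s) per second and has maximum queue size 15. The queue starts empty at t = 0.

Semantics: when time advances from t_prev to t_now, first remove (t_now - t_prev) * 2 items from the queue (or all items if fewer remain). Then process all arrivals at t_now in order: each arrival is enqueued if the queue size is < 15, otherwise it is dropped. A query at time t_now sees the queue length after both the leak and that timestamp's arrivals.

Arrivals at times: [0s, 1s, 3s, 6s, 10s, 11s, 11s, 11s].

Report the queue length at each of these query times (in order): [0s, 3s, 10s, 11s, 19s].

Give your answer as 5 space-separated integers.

Queue lengths at query times:
  query t=0s: backlog = 1
  query t=3s: backlog = 1
  query t=10s: backlog = 1
  query t=11s: backlog = 3
  query t=19s: backlog = 0

Answer: 1 1 1 3 0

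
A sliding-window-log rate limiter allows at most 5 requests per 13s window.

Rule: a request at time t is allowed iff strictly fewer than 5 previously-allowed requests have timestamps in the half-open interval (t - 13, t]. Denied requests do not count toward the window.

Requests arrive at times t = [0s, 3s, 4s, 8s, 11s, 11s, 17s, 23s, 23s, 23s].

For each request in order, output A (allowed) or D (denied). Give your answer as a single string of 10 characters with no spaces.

Tracking allowed requests in the window:
  req#1 t=0s: ALLOW
  req#2 t=3s: ALLOW
  req#3 t=4s: ALLOW
  req#4 t=8s: ALLOW
  req#5 t=11s: ALLOW
  req#6 t=11s: DENY
  req#7 t=17s: ALLOW
  req#8 t=23s: ALLOW
  req#9 t=23s: ALLOW
  req#10 t=23s: ALLOW

Answer: AAAAADAAAA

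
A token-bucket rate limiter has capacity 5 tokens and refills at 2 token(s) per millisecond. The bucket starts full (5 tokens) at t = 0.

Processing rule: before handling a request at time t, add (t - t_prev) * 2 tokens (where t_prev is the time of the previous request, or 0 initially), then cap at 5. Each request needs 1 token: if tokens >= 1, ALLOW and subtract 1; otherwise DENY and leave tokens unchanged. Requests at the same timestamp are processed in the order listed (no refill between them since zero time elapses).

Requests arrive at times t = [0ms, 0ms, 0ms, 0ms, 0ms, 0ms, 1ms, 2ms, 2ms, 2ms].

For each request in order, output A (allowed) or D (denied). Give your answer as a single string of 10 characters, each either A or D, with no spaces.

Answer: AAAAADAAAA

Derivation:
Simulating step by step:
  req#1 t=0ms: ALLOW
  req#2 t=0ms: ALLOW
  req#3 t=0ms: ALLOW
  req#4 t=0ms: ALLOW
  req#5 t=0ms: ALLOW
  req#6 t=0ms: DENY
  req#7 t=1ms: ALLOW
  req#8 t=2ms: ALLOW
  req#9 t=2ms: ALLOW
  req#10 t=2ms: ALLOW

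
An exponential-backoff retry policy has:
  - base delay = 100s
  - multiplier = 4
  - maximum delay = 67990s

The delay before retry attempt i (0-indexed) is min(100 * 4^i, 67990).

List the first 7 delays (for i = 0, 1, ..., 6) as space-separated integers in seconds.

Computing each delay:
  i=0: min(100*4^0, 67990) = 100
  i=1: min(100*4^1, 67990) = 400
  i=2: min(100*4^2, 67990) = 1600
  i=3: min(100*4^3, 67990) = 6400
  i=4: min(100*4^4, 67990) = 25600
  i=5: min(100*4^5, 67990) = 67990
  i=6: min(100*4^6, 67990) = 67990

Answer: 100 400 1600 6400 25600 67990 67990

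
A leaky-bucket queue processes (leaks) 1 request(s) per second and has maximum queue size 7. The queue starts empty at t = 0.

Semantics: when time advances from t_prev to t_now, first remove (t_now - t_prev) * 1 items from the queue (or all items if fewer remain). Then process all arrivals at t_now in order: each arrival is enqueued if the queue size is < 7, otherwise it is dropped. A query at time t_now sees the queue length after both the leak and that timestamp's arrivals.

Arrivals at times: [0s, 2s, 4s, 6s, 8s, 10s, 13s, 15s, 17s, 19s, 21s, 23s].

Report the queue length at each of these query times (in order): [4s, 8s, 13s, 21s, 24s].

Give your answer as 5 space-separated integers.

Queue lengths at query times:
  query t=4s: backlog = 1
  query t=8s: backlog = 1
  query t=13s: backlog = 1
  query t=21s: backlog = 1
  query t=24s: backlog = 0

Answer: 1 1 1 1 0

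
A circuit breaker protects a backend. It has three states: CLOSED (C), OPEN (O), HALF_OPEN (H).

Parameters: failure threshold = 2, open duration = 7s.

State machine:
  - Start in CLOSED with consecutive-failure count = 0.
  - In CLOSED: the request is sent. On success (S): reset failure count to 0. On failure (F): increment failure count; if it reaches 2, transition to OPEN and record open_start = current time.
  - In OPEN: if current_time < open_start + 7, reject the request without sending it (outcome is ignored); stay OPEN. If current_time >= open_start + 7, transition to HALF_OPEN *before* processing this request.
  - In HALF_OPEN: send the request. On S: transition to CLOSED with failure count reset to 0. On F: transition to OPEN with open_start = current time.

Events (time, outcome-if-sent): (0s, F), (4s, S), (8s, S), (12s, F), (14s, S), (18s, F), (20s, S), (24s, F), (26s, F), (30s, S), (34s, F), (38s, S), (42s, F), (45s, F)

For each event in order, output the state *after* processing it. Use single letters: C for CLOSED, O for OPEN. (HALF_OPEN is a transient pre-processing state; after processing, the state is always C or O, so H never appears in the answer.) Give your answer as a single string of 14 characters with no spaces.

Answer: CCCCCCCCOOOOOO

Derivation:
State after each event:
  event#1 t=0s outcome=F: state=CLOSED
  event#2 t=4s outcome=S: state=CLOSED
  event#3 t=8s outcome=S: state=CLOSED
  event#4 t=12s outcome=F: state=CLOSED
  event#5 t=14s outcome=S: state=CLOSED
  event#6 t=18s outcome=F: state=CLOSED
  event#7 t=20s outcome=S: state=CLOSED
  event#8 t=24s outcome=F: state=CLOSED
  event#9 t=26s outcome=F: state=OPEN
  event#10 t=30s outcome=S: state=OPEN
  event#11 t=34s outcome=F: state=OPEN
  event#12 t=38s outcome=S: state=OPEN
  event#13 t=42s outcome=F: state=OPEN
  event#14 t=45s outcome=F: state=OPEN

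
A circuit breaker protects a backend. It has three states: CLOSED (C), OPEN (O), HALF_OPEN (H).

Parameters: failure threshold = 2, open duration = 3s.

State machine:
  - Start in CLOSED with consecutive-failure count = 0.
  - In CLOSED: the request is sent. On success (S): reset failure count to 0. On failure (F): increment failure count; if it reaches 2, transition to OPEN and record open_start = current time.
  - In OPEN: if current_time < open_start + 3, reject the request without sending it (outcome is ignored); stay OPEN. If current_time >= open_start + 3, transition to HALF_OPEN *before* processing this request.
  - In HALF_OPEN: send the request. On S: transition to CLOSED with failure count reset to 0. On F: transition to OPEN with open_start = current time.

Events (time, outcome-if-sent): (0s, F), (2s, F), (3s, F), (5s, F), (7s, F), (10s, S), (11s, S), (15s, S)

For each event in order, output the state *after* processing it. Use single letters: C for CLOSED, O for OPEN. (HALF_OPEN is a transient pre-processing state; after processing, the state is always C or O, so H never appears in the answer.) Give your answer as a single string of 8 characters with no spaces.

Answer: COOOOCCC

Derivation:
State after each event:
  event#1 t=0s outcome=F: state=CLOSED
  event#2 t=2s outcome=F: state=OPEN
  event#3 t=3s outcome=F: state=OPEN
  event#4 t=5s outcome=F: state=OPEN
  event#5 t=7s outcome=F: state=OPEN
  event#6 t=10s outcome=S: state=CLOSED
  event#7 t=11s outcome=S: state=CLOSED
  event#8 t=15s outcome=S: state=CLOSED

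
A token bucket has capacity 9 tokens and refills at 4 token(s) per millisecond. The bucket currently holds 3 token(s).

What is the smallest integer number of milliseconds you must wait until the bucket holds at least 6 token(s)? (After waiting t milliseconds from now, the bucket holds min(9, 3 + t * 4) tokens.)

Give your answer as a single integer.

Need 3 + t * 4 >= 6, so t >= 3/4.
Smallest integer t = ceil(3/4) = 1.

Answer: 1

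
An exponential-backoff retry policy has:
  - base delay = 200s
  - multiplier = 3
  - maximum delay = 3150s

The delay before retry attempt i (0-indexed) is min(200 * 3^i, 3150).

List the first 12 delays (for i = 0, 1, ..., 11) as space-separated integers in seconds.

Answer: 200 600 1800 3150 3150 3150 3150 3150 3150 3150 3150 3150

Derivation:
Computing each delay:
  i=0: min(200*3^0, 3150) = 200
  i=1: min(200*3^1, 3150) = 600
  i=2: min(200*3^2, 3150) = 1800
  i=3: min(200*3^3, 3150) = 3150
  i=4: min(200*3^4, 3150) = 3150
  i=5: min(200*3^5, 3150) = 3150
  i=6: min(200*3^6, 3150) = 3150
  i=7: min(200*3^7, 3150) = 3150
  i=8: min(200*3^8, 3150) = 3150
  i=9: min(200*3^9, 3150) = 3150
  i=10: min(200*3^10, 3150) = 3150
  i=11: min(200*3^11, 3150) = 3150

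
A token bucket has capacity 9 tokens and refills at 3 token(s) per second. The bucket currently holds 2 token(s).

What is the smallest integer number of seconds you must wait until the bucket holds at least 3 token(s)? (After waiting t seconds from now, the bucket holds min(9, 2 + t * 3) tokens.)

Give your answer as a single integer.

Answer: 1

Derivation:
Need 2 + t * 3 >= 3, so t >= 1/3.
Smallest integer t = ceil(1/3) = 1.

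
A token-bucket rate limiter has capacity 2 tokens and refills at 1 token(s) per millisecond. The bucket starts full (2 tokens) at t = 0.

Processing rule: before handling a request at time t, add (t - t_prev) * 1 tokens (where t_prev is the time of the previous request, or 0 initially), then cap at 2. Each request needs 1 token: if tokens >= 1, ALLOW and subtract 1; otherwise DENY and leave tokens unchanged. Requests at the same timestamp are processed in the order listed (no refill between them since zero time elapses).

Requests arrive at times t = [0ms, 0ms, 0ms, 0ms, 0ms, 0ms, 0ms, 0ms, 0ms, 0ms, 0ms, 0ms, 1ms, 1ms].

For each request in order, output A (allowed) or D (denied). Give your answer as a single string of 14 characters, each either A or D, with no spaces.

Answer: AADDDDDDDDDDAD

Derivation:
Simulating step by step:
  req#1 t=0ms: ALLOW
  req#2 t=0ms: ALLOW
  req#3 t=0ms: DENY
  req#4 t=0ms: DENY
  req#5 t=0ms: DENY
  req#6 t=0ms: DENY
  req#7 t=0ms: DENY
  req#8 t=0ms: DENY
  req#9 t=0ms: DENY
  req#10 t=0ms: DENY
  req#11 t=0ms: DENY
  req#12 t=0ms: DENY
  req#13 t=1ms: ALLOW
  req#14 t=1ms: DENY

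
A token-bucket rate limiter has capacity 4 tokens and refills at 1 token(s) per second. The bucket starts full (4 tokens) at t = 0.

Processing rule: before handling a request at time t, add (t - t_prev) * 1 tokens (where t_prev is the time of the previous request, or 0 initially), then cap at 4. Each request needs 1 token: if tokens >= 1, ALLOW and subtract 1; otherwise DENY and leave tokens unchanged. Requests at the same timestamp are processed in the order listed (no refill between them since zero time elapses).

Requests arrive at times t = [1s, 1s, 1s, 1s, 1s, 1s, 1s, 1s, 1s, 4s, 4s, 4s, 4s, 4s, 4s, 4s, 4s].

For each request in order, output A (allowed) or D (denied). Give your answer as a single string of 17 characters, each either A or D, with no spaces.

Simulating step by step:
  req#1 t=1s: ALLOW
  req#2 t=1s: ALLOW
  req#3 t=1s: ALLOW
  req#4 t=1s: ALLOW
  req#5 t=1s: DENY
  req#6 t=1s: DENY
  req#7 t=1s: DENY
  req#8 t=1s: DENY
  req#9 t=1s: DENY
  req#10 t=4s: ALLOW
  req#11 t=4s: ALLOW
  req#12 t=4s: ALLOW
  req#13 t=4s: DENY
  req#14 t=4s: DENY
  req#15 t=4s: DENY
  req#16 t=4s: DENY
  req#17 t=4s: DENY

Answer: AAAADDDDDAAADDDDD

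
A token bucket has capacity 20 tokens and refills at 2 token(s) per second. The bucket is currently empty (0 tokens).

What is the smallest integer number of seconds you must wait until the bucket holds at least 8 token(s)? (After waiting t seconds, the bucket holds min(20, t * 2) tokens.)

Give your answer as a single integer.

Need t * 2 >= 8, so t >= 8/2.
Smallest integer t = ceil(8/2) = 4.

Answer: 4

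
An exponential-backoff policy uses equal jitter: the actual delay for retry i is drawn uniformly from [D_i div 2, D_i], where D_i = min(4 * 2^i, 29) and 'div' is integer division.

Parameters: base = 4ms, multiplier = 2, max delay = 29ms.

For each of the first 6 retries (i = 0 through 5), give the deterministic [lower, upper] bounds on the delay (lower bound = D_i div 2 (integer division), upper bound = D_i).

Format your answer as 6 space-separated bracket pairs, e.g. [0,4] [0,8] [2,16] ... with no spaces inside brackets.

Answer: [2,4] [4,8] [8,16] [14,29] [14,29] [14,29]

Derivation:
Computing bounds per retry:
  i=0: D_i=min(4*2^0,29)=4, bounds=[2,4]
  i=1: D_i=min(4*2^1,29)=8, bounds=[4,8]
  i=2: D_i=min(4*2^2,29)=16, bounds=[8,16]
  i=3: D_i=min(4*2^3,29)=29, bounds=[14,29]
  i=4: D_i=min(4*2^4,29)=29, bounds=[14,29]
  i=5: D_i=min(4*2^5,29)=29, bounds=[14,29]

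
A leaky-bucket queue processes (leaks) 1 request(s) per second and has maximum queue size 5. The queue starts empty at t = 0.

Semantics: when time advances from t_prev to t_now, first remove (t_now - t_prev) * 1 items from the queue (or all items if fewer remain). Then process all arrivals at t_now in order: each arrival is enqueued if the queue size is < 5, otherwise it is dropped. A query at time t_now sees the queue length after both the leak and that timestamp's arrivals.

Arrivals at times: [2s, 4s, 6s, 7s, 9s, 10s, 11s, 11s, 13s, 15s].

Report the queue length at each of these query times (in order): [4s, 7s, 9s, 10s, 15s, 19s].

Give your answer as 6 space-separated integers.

Queue lengths at query times:
  query t=4s: backlog = 1
  query t=7s: backlog = 1
  query t=9s: backlog = 1
  query t=10s: backlog = 1
  query t=15s: backlog = 1
  query t=19s: backlog = 0

Answer: 1 1 1 1 1 0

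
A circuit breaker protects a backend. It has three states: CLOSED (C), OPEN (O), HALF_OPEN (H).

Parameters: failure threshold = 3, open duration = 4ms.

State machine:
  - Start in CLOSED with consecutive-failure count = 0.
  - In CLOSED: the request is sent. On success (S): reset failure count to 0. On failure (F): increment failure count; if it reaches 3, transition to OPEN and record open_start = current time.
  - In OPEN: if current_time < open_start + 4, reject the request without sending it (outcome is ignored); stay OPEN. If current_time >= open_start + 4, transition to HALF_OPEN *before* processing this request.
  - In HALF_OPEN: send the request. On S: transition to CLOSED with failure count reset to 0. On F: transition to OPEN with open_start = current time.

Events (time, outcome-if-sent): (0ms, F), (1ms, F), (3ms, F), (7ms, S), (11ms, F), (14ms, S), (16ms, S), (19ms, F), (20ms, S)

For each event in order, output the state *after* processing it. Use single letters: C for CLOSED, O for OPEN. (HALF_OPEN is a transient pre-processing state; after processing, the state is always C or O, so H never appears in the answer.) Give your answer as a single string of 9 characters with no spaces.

Answer: CCOCCCCCC

Derivation:
State after each event:
  event#1 t=0ms outcome=F: state=CLOSED
  event#2 t=1ms outcome=F: state=CLOSED
  event#3 t=3ms outcome=F: state=OPEN
  event#4 t=7ms outcome=S: state=CLOSED
  event#5 t=11ms outcome=F: state=CLOSED
  event#6 t=14ms outcome=S: state=CLOSED
  event#7 t=16ms outcome=S: state=CLOSED
  event#8 t=19ms outcome=F: state=CLOSED
  event#9 t=20ms outcome=S: state=CLOSED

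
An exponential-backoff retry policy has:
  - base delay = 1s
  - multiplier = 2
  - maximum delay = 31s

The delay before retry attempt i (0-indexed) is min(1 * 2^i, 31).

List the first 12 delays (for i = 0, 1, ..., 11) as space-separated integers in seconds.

Computing each delay:
  i=0: min(1*2^0, 31) = 1
  i=1: min(1*2^1, 31) = 2
  i=2: min(1*2^2, 31) = 4
  i=3: min(1*2^3, 31) = 8
  i=4: min(1*2^4, 31) = 16
  i=5: min(1*2^5, 31) = 31
  i=6: min(1*2^6, 31) = 31
  i=7: min(1*2^7, 31) = 31
  i=8: min(1*2^8, 31) = 31
  i=9: min(1*2^9, 31) = 31
  i=10: min(1*2^10, 31) = 31
  i=11: min(1*2^11, 31) = 31

Answer: 1 2 4 8 16 31 31 31 31 31 31 31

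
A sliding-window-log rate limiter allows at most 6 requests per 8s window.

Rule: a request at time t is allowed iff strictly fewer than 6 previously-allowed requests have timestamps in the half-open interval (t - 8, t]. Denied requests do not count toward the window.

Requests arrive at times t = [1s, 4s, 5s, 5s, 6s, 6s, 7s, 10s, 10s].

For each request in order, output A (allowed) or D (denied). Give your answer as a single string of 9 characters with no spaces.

Answer: AAAAAADAD

Derivation:
Tracking allowed requests in the window:
  req#1 t=1s: ALLOW
  req#2 t=4s: ALLOW
  req#3 t=5s: ALLOW
  req#4 t=5s: ALLOW
  req#5 t=6s: ALLOW
  req#6 t=6s: ALLOW
  req#7 t=7s: DENY
  req#8 t=10s: ALLOW
  req#9 t=10s: DENY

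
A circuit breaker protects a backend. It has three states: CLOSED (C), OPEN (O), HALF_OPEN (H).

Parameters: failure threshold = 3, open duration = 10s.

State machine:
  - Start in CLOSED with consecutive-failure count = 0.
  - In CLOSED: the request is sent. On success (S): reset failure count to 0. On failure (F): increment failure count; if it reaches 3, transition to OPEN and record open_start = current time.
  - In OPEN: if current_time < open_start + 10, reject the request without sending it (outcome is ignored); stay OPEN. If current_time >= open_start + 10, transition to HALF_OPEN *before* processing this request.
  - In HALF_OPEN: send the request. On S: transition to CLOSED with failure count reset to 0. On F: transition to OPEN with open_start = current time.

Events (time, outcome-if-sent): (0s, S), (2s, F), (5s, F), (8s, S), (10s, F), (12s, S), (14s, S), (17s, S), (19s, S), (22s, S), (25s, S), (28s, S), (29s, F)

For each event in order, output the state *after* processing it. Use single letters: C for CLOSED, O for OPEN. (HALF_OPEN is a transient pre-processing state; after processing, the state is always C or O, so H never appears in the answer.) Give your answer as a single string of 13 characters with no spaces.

Answer: CCCCCCCCCCCCC

Derivation:
State after each event:
  event#1 t=0s outcome=S: state=CLOSED
  event#2 t=2s outcome=F: state=CLOSED
  event#3 t=5s outcome=F: state=CLOSED
  event#4 t=8s outcome=S: state=CLOSED
  event#5 t=10s outcome=F: state=CLOSED
  event#6 t=12s outcome=S: state=CLOSED
  event#7 t=14s outcome=S: state=CLOSED
  event#8 t=17s outcome=S: state=CLOSED
  event#9 t=19s outcome=S: state=CLOSED
  event#10 t=22s outcome=S: state=CLOSED
  event#11 t=25s outcome=S: state=CLOSED
  event#12 t=28s outcome=S: state=CLOSED
  event#13 t=29s outcome=F: state=CLOSED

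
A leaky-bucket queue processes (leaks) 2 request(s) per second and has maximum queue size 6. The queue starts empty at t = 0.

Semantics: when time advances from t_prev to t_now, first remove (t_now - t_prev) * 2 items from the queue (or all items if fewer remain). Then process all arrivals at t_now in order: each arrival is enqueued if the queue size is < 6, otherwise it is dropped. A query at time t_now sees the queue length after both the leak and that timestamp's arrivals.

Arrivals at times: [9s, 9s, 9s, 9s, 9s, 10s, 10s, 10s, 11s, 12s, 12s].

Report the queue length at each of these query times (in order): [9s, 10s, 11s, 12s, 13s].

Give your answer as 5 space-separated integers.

Queue lengths at query times:
  query t=9s: backlog = 5
  query t=10s: backlog = 6
  query t=11s: backlog = 5
  query t=12s: backlog = 5
  query t=13s: backlog = 3

Answer: 5 6 5 5 3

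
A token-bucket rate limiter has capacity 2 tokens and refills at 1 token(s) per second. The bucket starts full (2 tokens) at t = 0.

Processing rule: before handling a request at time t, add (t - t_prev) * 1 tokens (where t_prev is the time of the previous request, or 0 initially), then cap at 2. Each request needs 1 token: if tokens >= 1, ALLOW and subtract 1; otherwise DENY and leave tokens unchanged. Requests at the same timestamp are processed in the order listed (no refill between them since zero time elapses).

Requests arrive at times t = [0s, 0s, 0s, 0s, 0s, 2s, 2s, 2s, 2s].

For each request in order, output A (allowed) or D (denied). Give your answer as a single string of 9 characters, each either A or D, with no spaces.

Simulating step by step:
  req#1 t=0s: ALLOW
  req#2 t=0s: ALLOW
  req#3 t=0s: DENY
  req#4 t=0s: DENY
  req#5 t=0s: DENY
  req#6 t=2s: ALLOW
  req#7 t=2s: ALLOW
  req#8 t=2s: DENY
  req#9 t=2s: DENY

Answer: AADDDAADD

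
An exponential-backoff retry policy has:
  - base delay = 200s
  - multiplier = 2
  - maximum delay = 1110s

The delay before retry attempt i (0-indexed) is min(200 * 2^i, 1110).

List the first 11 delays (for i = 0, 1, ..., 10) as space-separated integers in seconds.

Computing each delay:
  i=0: min(200*2^0, 1110) = 200
  i=1: min(200*2^1, 1110) = 400
  i=2: min(200*2^2, 1110) = 800
  i=3: min(200*2^3, 1110) = 1110
  i=4: min(200*2^4, 1110) = 1110
  i=5: min(200*2^5, 1110) = 1110
  i=6: min(200*2^6, 1110) = 1110
  i=7: min(200*2^7, 1110) = 1110
  i=8: min(200*2^8, 1110) = 1110
  i=9: min(200*2^9, 1110) = 1110
  i=10: min(200*2^10, 1110) = 1110

Answer: 200 400 800 1110 1110 1110 1110 1110 1110 1110 1110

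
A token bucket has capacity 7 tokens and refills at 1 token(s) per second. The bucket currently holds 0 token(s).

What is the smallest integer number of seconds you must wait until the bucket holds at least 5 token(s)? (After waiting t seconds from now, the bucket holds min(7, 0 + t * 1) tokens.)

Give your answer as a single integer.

Answer: 5

Derivation:
Need 0 + t * 1 >= 5, so t >= 5/1.
Smallest integer t = ceil(5/1) = 5.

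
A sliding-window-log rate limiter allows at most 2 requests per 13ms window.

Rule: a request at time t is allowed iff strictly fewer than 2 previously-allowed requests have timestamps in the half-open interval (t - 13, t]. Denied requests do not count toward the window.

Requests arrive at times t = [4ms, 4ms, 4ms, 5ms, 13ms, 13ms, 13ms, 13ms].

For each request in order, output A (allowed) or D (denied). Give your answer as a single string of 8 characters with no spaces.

Answer: AADDDDDD

Derivation:
Tracking allowed requests in the window:
  req#1 t=4ms: ALLOW
  req#2 t=4ms: ALLOW
  req#3 t=4ms: DENY
  req#4 t=5ms: DENY
  req#5 t=13ms: DENY
  req#6 t=13ms: DENY
  req#7 t=13ms: DENY
  req#8 t=13ms: DENY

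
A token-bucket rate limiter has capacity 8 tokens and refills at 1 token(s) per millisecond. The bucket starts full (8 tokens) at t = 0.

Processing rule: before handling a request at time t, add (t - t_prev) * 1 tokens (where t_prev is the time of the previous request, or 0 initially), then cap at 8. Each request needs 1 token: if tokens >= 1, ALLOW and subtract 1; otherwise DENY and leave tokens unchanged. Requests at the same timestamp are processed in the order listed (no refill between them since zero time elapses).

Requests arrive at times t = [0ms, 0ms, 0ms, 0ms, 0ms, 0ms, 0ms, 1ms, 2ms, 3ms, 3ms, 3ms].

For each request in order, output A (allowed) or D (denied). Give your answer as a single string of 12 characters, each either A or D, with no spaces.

Answer: AAAAAAAAAAAD

Derivation:
Simulating step by step:
  req#1 t=0ms: ALLOW
  req#2 t=0ms: ALLOW
  req#3 t=0ms: ALLOW
  req#4 t=0ms: ALLOW
  req#5 t=0ms: ALLOW
  req#6 t=0ms: ALLOW
  req#7 t=0ms: ALLOW
  req#8 t=1ms: ALLOW
  req#9 t=2ms: ALLOW
  req#10 t=3ms: ALLOW
  req#11 t=3ms: ALLOW
  req#12 t=3ms: DENY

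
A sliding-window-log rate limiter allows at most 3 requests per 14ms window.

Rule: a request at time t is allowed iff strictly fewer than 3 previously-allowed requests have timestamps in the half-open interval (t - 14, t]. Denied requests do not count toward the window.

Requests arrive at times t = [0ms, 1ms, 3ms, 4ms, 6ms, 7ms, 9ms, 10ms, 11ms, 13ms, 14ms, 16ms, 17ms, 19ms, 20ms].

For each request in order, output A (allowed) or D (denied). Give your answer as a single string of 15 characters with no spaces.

Answer: AAADDDDDDDAAADD

Derivation:
Tracking allowed requests in the window:
  req#1 t=0ms: ALLOW
  req#2 t=1ms: ALLOW
  req#3 t=3ms: ALLOW
  req#4 t=4ms: DENY
  req#5 t=6ms: DENY
  req#6 t=7ms: DENY
  req#7 t=9ms: DENY
  req#8 t=10ms: DENY
  req#9 t=11ms: DENY
  req#10 t=13ms: DENY
  req#11 t=14ms: ALLOW
  req#12 t=16ms: ALLOW
  req#13 t=17ms: ALLOW
  req#14 t=19ms: DENY
  req#15 t=20ms: DENY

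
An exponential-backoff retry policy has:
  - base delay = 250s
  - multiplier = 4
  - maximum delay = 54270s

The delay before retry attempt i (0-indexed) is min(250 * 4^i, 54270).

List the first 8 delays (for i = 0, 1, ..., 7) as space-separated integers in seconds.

Computing each delay:
  i=0: min(250*4^0, 54270) = 250
  i=1: min(250*4^1, 54270) = 1000
  i=2: min(250*4^2, 54270) = 4000
  i=3: min(250*4^3, 54270) = 16000
  i=4: min(250*4^4, 54270) = 54270
  i=5: min(250*4^5, 54270) = 54270
  i=6: min(250*4^6, 54270) = 54270
  i=7: min(250*4^7, 54270) = 54270

Answer: 250 1000 4000 16000 54270 54270 54270 54270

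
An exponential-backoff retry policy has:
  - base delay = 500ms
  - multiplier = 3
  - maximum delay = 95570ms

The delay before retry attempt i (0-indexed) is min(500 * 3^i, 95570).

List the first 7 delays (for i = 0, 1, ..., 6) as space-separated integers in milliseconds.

Computing each delay:
  i=0: min(500*3^0, 95570) = 500
  i=1: min(500*3^1, 95570) = 1500
  i=2: min(500*3^2, 95570) = 4500
  i=3: min(500*3^3, 95570) = 13500
  i=4: min(500*3^4, 95570) = 40500
  i=5: min(500*3^5, 95570) = 95570
  i=6: min(500*3^6, 95570) = 95570

Answer: 500 1500 4500 13500 40500 95570 95570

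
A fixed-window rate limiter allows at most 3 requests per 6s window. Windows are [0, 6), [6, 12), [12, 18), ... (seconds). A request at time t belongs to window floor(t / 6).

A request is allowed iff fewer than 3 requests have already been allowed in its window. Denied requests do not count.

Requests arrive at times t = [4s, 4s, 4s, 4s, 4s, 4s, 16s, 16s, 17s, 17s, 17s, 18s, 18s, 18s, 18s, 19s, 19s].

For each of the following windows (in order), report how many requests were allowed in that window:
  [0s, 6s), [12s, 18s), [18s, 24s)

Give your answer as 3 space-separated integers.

Processing requests:
  req#1 t=4s (window 0): ALLOW
  req#2 t=4s (window 0): ALLOW
  req#3 t=4s (window 0): ALLOW
  req#4 t=4s (window 0): DENY
  req#5 t=4s (window 0): DENY
  req#6 t=4s (window 0): DENY
  req#7 t=16s (window 2): ALLOW
  req#8 t=16s (window 2): ALLOW
  req#9 t=17s (window 2): ALLOW
  req#10 t=17s (window 2): DENY
  req#11 t=17s (window 2): DENY
  req#12 t=18s (window 3): ALLOW
  req#13 t=18s (window 3): ALLOW
  req#14 t=18s (window 3): ALLOW
  req#15 t=18s (window 3): DENY
  req#16 t=19s (window 3): DENY
  req#17 t=19s (window 3): DENY

Allowed counts by window: 3 3 3

Answer: 3 3 3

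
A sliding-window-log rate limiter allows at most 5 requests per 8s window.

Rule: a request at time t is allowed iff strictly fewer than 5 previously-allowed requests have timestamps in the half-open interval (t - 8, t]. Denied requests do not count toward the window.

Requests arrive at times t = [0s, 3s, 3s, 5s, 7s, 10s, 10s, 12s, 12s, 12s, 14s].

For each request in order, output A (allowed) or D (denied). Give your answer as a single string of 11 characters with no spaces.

Answer: AAAAAADAADA

Derivation:
Tracking allowed requests in the window:
  req#1 t=0s: ALLOW
  req#2 t=3s: ALLOW
  req#3 t=3s: ALLOW
  req#4 t=5s: ALLOW
  req#5 t=7s: ALLOW
  req#6 t=10s: ALLOW
  req#7 t=10s: DENY
  req#8 t=12s: ALLOW
  req#9 t=12s: ALLOW
  req#10 t=12s: DENY
  req#11 t=14s: ALLOW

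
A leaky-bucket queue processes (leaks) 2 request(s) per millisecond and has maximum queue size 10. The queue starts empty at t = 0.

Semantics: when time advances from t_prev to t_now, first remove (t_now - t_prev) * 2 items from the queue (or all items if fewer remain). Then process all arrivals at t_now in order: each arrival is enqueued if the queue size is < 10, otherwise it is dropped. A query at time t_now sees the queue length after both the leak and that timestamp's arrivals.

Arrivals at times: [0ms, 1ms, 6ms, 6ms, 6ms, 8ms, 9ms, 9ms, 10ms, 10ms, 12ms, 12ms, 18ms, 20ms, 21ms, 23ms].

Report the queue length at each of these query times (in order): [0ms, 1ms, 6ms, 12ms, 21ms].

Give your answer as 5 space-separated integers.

Answer: 1 1 3 2 1

Derivation:
Queue lengths at query times:
  query t=0ms: backlog = 1
  query t=1ms: backlog = 1
  query t=6ms: backlog = 3
  query t=12ms: backlog = 2
  query t=21ms: backlog = 1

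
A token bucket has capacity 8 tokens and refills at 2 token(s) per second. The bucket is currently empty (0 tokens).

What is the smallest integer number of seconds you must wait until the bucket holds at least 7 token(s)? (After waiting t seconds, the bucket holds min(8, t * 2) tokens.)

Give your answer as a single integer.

Need t * 2 >= 7, so t >= 7/2.
Smallest integer t = ceil(7/2) = 4.

Answer: 4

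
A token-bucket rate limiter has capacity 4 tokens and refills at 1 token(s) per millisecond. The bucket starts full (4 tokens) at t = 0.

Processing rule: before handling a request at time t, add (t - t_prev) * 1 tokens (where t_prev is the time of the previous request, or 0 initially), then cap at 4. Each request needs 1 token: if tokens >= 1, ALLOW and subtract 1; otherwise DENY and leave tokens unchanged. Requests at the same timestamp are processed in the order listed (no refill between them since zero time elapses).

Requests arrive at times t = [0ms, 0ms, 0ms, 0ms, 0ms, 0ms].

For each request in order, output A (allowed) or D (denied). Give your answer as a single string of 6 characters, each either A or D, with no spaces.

Simulating step by step:
  req#1 t=0ms: ALLOW
  req#2 t=0ms: ALLOW
  req#3 t=0ms: ALLOW
  req#4 t=0ms: ALLOW
  req#5 t=0ms: DENY
  req#6 t=0ms: DENY

Answer: AAAADD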